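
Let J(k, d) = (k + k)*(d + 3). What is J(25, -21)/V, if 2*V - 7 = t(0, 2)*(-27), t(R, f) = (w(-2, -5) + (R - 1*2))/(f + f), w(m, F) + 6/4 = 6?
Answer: 14400/79 ≈ 182.28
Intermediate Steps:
w(m, F) = 9/2 (w(m, F) = -3/2 + 6 = 9/2)
J(k, d) = 2*k*(3 + d) (J(k, d) = (2*k)*(3 + d) = 2*k*(3 + d))
t(R, f) = (5/2 + R)/(2*f) (t(R, f) = (9/2 + (R - 1*2))/(f + f) = (9/2 + (R - 2))/((2*f)) = (9/2 + (-2 + R))*(1/(2*f)) = (5/2 + R)*(1/(2*f)) = (5/2 + R)/(2*f))
V = -79/16 (V = 7/2 + (((1/4)*(5 + 2*0)/2)*(-27))/2 = 7/2 + (((1/4)*(1/2)*(5 + 0))*(-27))/2 = 7/2 + (((1/4)*(1/2)*5)*(-27))/2 = 7/2 + ((5/8)*(-27))/2 = 7/2 + (1/2)*(-135/8) = 7/2 - 135/16 = -79/16 ≈ -4.9375)
J(25, -21)/V = (2*25*(3 - 21))/(-79/16) = (2*25*(-18))*(-16/79) = -900*(-16/79) = 14400/79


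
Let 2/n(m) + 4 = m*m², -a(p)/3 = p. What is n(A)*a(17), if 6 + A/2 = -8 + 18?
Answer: -51/254 ≈ -0.20079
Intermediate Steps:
a(p) = -3*p
A = 8 (A = -12 + 2*(-8 + 18) = -12 + 2*10 = -12 + 20 = 8)
n(m) = 2/(-4 + m³) (n(m) = 2/(-4 + m*m²) = 2/(-4 + m³))
n(A)*a(17) = (2/(-4 + 8³))*(-3*17) = (2/(-4 + 512))*(-51) = (2/508)*(-51) = (2*(1/508))*(-51) = (1/254)*(-51) = -51/254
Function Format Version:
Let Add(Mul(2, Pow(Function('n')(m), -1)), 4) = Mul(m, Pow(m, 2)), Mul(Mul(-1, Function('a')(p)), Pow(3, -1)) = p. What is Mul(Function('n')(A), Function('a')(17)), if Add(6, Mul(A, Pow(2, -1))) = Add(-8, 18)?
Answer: Rational(-51, 254) ≈ -0.20079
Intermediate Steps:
Function('a')(p) = Mul(-3, p)
A = 8 (A = Add(-12, Mul(2, Add(-8, 18))) = Add(-12, Mul(2, 10)) = Add(-12, 20) = 8)
Function('n')(m) = Mul(2, Pow(Add(-4, Pow(m, 3)), -1)) (Function('n')(m) = Mul(2, Pow(Add(-4, Mul(m, Pow(m, 2))), -1)) = Mul(2, Pow(Add(-4, Pow(m, 3)), -1)))
Mul(Function('n')(A), Function('a')(17)) = Mul(Mul(2, Pow(Add(-4, Pow(8, 3)), -1)), Mul(-3, 17)) = Mul(Mul(2, Pow(Add(-4, 512), -1)), -51) = Mul(Mul(2, Pow(508, -1)), -51) = Mul(Mul(2, Rational(1, 508)), -51) = Mul(Rational(1, 254), -51) = Rational(-51, 254)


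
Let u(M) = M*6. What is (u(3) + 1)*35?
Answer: 665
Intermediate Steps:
u(M) = 6*M
(u(3) + 1)*35 = (6*3 + 1)*35 = (18 + 1)*35 = 19*35 = 665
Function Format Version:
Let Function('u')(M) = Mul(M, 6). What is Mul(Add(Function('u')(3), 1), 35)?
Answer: 665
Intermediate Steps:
Function('u')(M) = Mul(6, M)
Mul(Add(Function('u')(3), 1), 35) = Mul(Add(Mul(6, 3), 1), 35) = Mul(Add(18, 1), 35) = Mul(19, 35) = 665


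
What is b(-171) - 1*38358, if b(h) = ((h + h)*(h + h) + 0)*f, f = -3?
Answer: -389250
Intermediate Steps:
b(h) = -12*h**2 (b(h) = ((h + h)*(h + h) + 0)*(-3) = ((2*h)*(2*h) + 0)*(-3) = (4*h**2 + 0)*(-3) = (4*h**2)*(-3) = -12*h**2)
b(-171) - 1*38358 = -12*(-171)**2 - 1*38358 = -12*29241 - 38358 = -350892 - 38358 = -389250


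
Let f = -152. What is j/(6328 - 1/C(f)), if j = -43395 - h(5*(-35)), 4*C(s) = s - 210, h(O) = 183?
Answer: -1314603/190895 ≈ -6.8865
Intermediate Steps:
C(s) = -105/2 + s/4 (C(s) = (s - 210)/4 = (-210 + s)/4 = -105/2 + s/4)
j = -43578 (j = -43395 - 1*183 = -43395 - 183 = -43578)
j/(6328 - 1/C(f)) = -43578/(6328 - 1/(-105/2 + (¼)*(-152))) = -43578/(6328 - 1/(-105/2 - 38)) = -43578/(6328 - 1/(-181/2)) = -43578/(6328 - 1*(-2/181)) = -43578/(6328 + 2/181) = -43578/1145370/181 = -43578*181/1145370 = -1314603/190895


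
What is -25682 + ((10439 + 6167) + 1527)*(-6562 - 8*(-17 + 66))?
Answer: -126122564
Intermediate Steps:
-25682 + ((10439 + 6167) + 1527)*(-6562 - 8*(-17 + 66)) = -25682 + (16606 + 1527)*(-6562 - 8*49) = -25682 + 18133*(-6562 - 392) = -25682 + 18133*(-6954) = -25682 - 126096882 = -126122564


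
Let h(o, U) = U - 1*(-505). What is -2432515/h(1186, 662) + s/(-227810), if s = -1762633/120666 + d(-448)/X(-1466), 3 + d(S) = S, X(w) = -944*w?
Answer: -5140988987752720789263/2466391505610992960 ≈ -2084.4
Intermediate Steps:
d(S) = -3 + S
h(o, U) = 505 + U (h(o, U) = U + 505 = 505 + U)
s = -1219684639799/83495080032 (s = -1762633/120666 + (-3 - 448)/((-944*(-1466))) = -1762633*1/120666 - 451/1383904 = -1762633/120666 - 451*1/1383904 = -1762633/120666 - 451/1383904 = -1219684639799/83495080032 ≈ -14.608)
-2432515/h(1186, 662) + s/(-227810) = -2432515/(505 + 662) - 1219684639799/83495080032/(-227810) = -2432515/1167 - 1219684639799/83495080032*(-1/227810) = -2432515*1/1167 + 1219684639799/19021014182089920 = -2432515/1167 + 1219684639799/19021014182089920 = -5140988987752720789263/2466391505610992960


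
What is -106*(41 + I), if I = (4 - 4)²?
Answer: -4346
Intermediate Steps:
I = 0 (I = 0² = 0)
-106*(41 + I) = -106*(41 + 0) = -106*41 = -4346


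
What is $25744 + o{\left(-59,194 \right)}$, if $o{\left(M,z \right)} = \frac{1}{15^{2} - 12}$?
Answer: $\frac{5483473}{213} \approx 25744.0$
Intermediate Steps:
$o{\left(M,z \right)} = \frac{1}{213}$ ($o{\left(M,z \right)} = \frac{1}{225 - 12} = \frac{1}{213}$)
$25744 + o{\left(-59,194 \right)} = 25744 + \frac{1}{213} = \frac{5483473}{213}$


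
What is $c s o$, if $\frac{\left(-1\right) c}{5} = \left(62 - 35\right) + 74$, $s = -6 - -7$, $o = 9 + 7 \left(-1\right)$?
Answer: $-1010$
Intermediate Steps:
$o = 2$ ($o = 9 - 7 = 2$)
$s = 1$ ($s = -6 + 7 = 1$)
$c = -505$ ($c = - 5 \left(\left(62 - 35\right) + 74\right) = - 5 \left(27 + 74\right) = \left(-5\right) 101 = -505$)
$c s o = \left(-505\right) 1 \cdot 2 = \left(-505\right) 2 = -1010$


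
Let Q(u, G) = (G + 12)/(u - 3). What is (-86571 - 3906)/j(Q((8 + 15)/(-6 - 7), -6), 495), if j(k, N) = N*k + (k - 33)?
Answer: 10053/73 ≈ 137.71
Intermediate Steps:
Q(u, G) = (12 + G)/(-3 + u)
j(k, N) = -33 + k + N*k (j(k, N) = N*k + (-33 + k) = -33 + k + N*k)
(-86571 - 3906)/j(Q((8 + 15)/(-6 - 7), -6), 495) = (-86571 - 3906)/(-33 + (12 - 6)/(-3 + (8 + 15)/(-6 - 7)) + 495*((12 - 6)/(-3 + (8 + 15)/(-6 - 7)))) = -90477/(-33 + 6/(-3 + 23/(-13)) + 495*(6/(-3 + 23/(-13)))) = -90477/(-33 + 6/(-3 + 23*(-1/13)) + 495*(6/(-3 + 23*(-1/13)))) = -90477/(-33 + 6/(-3 - 23/13) + 495*(6/(-3 - 23/13))) = -90477/(-33 + 6/(-62/13) + 495*(6/(-62/13))) = -90477/(-33 - 13/62*6 + 495*(-13/62*6)) = -90477/(-33 - 39/31 + 495*(-39/31)) = -90477/(-33 - 39/31 - 19305/31) = -90477/(-657) = -90477*(-1/657) = 10053/73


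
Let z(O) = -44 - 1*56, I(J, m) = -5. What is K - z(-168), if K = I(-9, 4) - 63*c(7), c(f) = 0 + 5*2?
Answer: -535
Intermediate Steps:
c(f) = 10 (c(f) = 0 + 10 = 10)
z(O) = -100 (z(O) = -44 - 56 = -100)
K = -635 (K = -5 - 63*10 = -5 - 630 = -635)
K - z(-168) = -635 - 1*(-100) = -635 + 100 = -535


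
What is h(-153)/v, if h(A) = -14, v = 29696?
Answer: -7/14848 ≈ -0.00047144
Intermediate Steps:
h(-153)/v = -14/29696 = -14*1/29696 = -7/14848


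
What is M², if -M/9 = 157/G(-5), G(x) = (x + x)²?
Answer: 1996569/10000 ≈ 199.66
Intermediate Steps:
G(x) = 4*x² (G(x) = (2*x)² = 4*x²)
M = -1413/100 (M = -1413/(4*(-5)²) = -1413/(4*25) = -1413/100 ≈ -14.130)
M² = (-1413/100)² = 1996569/10000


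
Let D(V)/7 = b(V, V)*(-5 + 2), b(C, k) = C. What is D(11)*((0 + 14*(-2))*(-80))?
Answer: -517440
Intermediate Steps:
D(V) = -21*V (D(V) = 7*(V*(-5 + 2)) = 7*(V*(-3)) = 7*(-3*V) = -21*V)
D(11)*((0 + 14*(-2))*(-80)) = (-21*11)*((0 + 14*(-2))*(-80)) = -231*(0 - 28)*(-80) = -(-6468)*(-80) = -231*2240 = -517440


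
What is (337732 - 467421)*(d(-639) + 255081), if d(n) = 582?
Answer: -33156678807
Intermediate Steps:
(337732 - 467421)*(d(-639) + 255081) = (337732 - 467421)*(582 + 255081) = -129689*255663 = -33156678807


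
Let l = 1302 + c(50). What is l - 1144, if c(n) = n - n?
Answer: 158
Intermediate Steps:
c(n) = 0
l = 1302 (l = 1302 + 0 = 1302)
l - 1144 = 1302 - 1144 = 158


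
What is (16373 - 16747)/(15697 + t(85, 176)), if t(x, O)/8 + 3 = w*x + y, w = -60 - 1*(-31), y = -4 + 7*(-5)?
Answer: 374/4359 ≈ 0.085799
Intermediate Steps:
y = -39 (y = -4 - 35 = -39)
w = -29 (w = -60 + 31 = -29)
t(x, O) = -336 - 232*x (t(x, O) = -24 + 8*(-29*x - 39) = -24 + 8*(-39 - 29*x) = -24 + (-312 - 232*x) = -336 - 232*x)
(16373 - 16747)/(15697 + t(85, 176)) = (16373 - 16747)/(15697 + (-336 - 232*85)) = -374/(15697 + (-336 - 19720)) = -374/(15697 - 20056) = -374/(-4359) = -374*(-1/4359) = 374/4359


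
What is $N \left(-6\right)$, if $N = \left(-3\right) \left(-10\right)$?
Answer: $-180$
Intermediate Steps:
$N = 30$
$N \left(-6\right) = 30 \left(-6\right) = -180$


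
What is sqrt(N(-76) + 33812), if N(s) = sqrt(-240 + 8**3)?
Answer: 2*sqrt(8453 + sqrt(17)) ≈ 183.93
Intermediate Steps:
N(s) = 4*sqrt(17) (N(s) = sqrt(-240 + 512) = sqrt(272) = 4*sqrt(17))
sqrt(N(-76) + 33812) = sqrt(4*sqrt(17) + 33812) = sqrt(33812 + 4*sqrt(17))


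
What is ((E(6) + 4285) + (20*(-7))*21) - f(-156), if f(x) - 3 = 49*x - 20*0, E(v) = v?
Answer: 8992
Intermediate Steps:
f(x) = 3 + 49*x (f(x) = 3 + (49*x - 20*0) = 3 + (49*x + 0) = 3 + 49*x)
((E(6) + 4285) + (20*(-7))*21) - f(-156) = ((6 + 4285) + (20*(-7))*21) - (3 + 49*(-156)) = (4291 - 140*21) - (3 - 7644) = (4291 - 2940) - 1*(-7641) = 1351 + 7641 = 8992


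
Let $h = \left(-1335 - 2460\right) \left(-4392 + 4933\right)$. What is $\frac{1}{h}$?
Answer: $- \frac{1}{2053095} \approx -4.8707 \cdot 10^{-7}$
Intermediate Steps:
$h = -2053095$ ($h = \left(-3795\right) 541 = -2053095$)
$\frac{1}{h} = \frac{1}{-2053095} = - \frac{1}{2053095}$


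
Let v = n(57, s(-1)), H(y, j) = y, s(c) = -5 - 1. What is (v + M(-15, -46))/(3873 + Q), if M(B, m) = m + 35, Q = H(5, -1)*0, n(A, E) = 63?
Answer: 52/3873 ≈ 0.013426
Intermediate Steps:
s(c) = -6
Q = 0 (Q = 5*0 = 0)
v = 63
M(B, m) = 35 + m
(v + M(-15, -46))/(3873 + Q) = (63 + (35 - 46))/(3873 + 0) = (63 - 11)/3873 = 52*(1/3873) = 52/3873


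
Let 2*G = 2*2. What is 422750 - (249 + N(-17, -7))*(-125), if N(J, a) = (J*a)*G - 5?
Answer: 483000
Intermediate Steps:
G = 2 (G = (2*2)/2 = (1/2)*4 = 2)
N(J, a) = -5 + 2*J*a (N(J, a) = (J*a)*2 - 5 = 2*J*a - 5 = -5 + 2*J*a)
422750 - (249 + N(-17, -7))*(-125) = 422750 - (249 + (-5 + 2*(-17)*(-7)))*(-125) = 422750 - (249 + (-5 + 238))*(-125) = 422750 - (249 + 233)*(-125) = 422750 - 482*(-125) = 422750 - 1*(-60250) = 422750 + 60250 = 483000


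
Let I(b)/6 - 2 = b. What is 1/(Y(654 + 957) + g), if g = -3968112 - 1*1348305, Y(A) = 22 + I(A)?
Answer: -1/5306717 ≈ -1.8844e-7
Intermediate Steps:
I(b) = 12 + 6*b
Y(A) = 34 + 6*A (Y(A) = 22 + (12 + 6*A) = 34 + 6*A)
g = -5316417 (g = -3968112 - 1348305 = -5316417)
1/(Y(654 + 957) + g) = 1/((34 + 6*(654 + 957)) - 5316417) = 1/((34 + 6*1611) - 5316417) = 1/((34 + 9666) - 5316417) = 1/(9700 - 5316417) = 1/(-5306717) = -1/5306717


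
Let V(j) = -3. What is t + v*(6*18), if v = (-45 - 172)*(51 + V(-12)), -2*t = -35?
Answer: -2249821/2 ≈ -1.1249e+6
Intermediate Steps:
t = 35/2 (t = -½*(-35) = 35/2 ≈ 17.500)
v = -10416 (v = (-45 - 172)*(51 - 3) = -217*48 = -10416)
t + v*(6*18) = 35/2 - 62496*18 = 35/2 - 10416*108 = 35/2 - 1124928 = -2249821/2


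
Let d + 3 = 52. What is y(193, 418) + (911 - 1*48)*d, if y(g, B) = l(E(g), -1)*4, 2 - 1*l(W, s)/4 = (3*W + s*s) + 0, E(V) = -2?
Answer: 42399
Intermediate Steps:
d = 49 (d = -3 + 52 = 49)
l(W, s) = 8 - 12*W - 4*s² (l(W, s) = 8 - 4*((3*W + s*s) + 0) = 8 - 4*((3*W + s²) + 0) = 8 - 4*((s² + 3*W) + 0) = 8 - 4*(s² + 3*W) = 8 + (-12*W - 4*s²) = 8 - 12*W - 4*s²)
y(g, B) = 112 (y(g, B) = (8 - 12*(-2) - 4*(-1)²)*4 = (8 + 24 - 4*1)*4 = (8 + 24 - 4)*4 = 28*4 = 112)
y(193, 418) + (911 - 1*48)*d = 112 + (911 - 1*48)*49 = 112 + (911 - 48)*49 = 112 + 863*49 = 112 + 42287 = 42399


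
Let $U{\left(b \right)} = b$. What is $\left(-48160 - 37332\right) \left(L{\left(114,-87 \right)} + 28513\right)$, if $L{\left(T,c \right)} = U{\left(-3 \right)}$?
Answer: $-2437376920$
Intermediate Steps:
$L{\left(T,c \right)} = -3$
$\left(-48160 - 37332\right) \left(L{\left(114,-87 \right)} + 28513\right) = \left(-48160 - 37332\right) \left(-3 + 28513\right) = \left(-85492\right) 28510 = -2437376920$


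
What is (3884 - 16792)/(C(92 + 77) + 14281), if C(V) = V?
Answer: -6454/7225 ≈ -0.89329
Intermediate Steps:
(3884 - 16792)/(C(92 + 77) + 14281) = (3884 - 16792)/((92 + 77) + 14281) = -12908/(169 + 14281) = -12908/14450 = -12908*1/14450 = -6454/7225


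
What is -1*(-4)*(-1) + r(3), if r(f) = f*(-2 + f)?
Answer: -1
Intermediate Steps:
-1*(-4)*(-1) + r(3) = -1*(-4)*(-1) + 3*(-2 + 3) = 4*(-1) + 3*1 = -4 + 3 = -1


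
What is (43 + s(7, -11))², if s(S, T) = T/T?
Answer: 1936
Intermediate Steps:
s(S, T) = 1
(43 + s(7, -11))² = (43 + 1)² = 44² = 1936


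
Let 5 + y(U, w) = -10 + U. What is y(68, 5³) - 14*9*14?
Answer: -1711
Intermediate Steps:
y(U, w) = -15 + U (y(U, w) = -5 + (-10 + U) = -15 + U)
y(68, 5³) - 14*9*14 = (-15 + 68) - 14*9*14 = 53 - 126*14 = 53 - 1764 = -1711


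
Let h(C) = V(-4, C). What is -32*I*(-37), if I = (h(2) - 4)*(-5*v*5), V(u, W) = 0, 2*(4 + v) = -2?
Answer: -592000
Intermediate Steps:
v = -5 (v = -4 + (½)*(-2) = -4 - 1 = -5)
h(C) = 0
I = -500 (I = (0 - 4)*(-5*(-5)*5) = -100*5 = -4*125 = -500)
-32*I*(-37) = -32*(-500)*(-37) = 16000*(-37) = -592000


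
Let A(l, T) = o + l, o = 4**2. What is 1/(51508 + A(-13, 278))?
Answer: 1/51511 ≈ 1.9413e-5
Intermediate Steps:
o = 16
A(l, T) = 16 + l
1/(51508 + A(-13, 278)) = 1/(51508 + (16 - 13)) = 1/(51508 + 3) = 1/51511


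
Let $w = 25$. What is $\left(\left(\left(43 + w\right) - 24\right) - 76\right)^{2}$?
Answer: $1024$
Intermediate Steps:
$\left(\left(\left(43 + w\right) - 24\right) - 76\right)^{2} = \left(\left(\left(43 + 25\right) - 24\right) - 76\right)^{2} = \left(\left(68 - 24\right) - 76\right)^{2} = \left(44 - 76\right)^{2} = \left(-32\right)^{2} = 1024$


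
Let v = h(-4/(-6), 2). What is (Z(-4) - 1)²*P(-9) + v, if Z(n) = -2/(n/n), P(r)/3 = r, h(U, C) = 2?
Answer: -241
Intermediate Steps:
P(r) = 3*r
v = 2
Z(n) = -2 (Z(n) = -2/1 = -2*1 = -2)
(Z(-4) - 1)²*P(-9) + v = (-2 - 1)²*(3*(-9)) + 2 = (-3)²*(-27) + 2 = 9*(-27) + 2 = -243 + 2 = -241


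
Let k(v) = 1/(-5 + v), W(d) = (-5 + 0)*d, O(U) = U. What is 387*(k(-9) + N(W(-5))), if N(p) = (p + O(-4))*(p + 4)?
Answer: 3299175/14 ≈ 2.3566e+5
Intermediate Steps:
W(d) = -5*d
N(p) = (-4 + p)*(4 + p) (N(p) = (p - 4)*(p + 4) = (-4 + p)*(4 + p))
387*(k(-9) + N(W(-5))) = 387*(1/(-5 - 9) + (-16 + (-5*(-5))²)) = 387*(1/(-14) + (-16 + 25²)) = 387*(-1/14 + (-16 + 625)) = 387*(-1/14 + 609) = 387*(8525/14) = 3299175/14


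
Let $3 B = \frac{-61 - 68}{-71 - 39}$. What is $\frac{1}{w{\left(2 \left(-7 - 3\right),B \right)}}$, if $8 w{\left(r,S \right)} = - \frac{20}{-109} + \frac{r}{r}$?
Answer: $\frac{872}{129} \approx 6.7597$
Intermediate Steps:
$B = \frac{43}{110}$ ($B = \frac{\left(-61 - 68\right) \frac{1}{-71 - 39}}{3} = \frac{\left(-129\right) \frac{1}{-110}}{3} = \frac{\left(-129\right) \left(- \frac{1}{110}\right)}{3} = \frac{1}{3} \cdot \frac{129}{110} = \frac{43}{110} \approx 0.39091$)
$w{\left(r,S \right)} = \frac{129}{872}$ ($w{\left(r,S \right)} = \frac{- \frac{20}{-109} + \frac{r}{r}}{8} = \frac{\left(-20\right) \left(- \frac{1}{109}\right) + 1}{8} = \frac{\frac{20}{109} + 1}{8} = \frac{1}{8} \cdot \frac{129}{109} = \frac{129}{872}$)
$\frac{1}{w{\left(2 \left(-7 - 3\right),B \right)}} = \frac{1}{\frac{129}{872}} = \frac{872}{129}$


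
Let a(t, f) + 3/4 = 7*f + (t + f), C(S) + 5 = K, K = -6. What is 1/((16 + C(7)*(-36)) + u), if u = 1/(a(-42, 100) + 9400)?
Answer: 40629/16739152 ≈ 0.0024272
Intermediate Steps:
C(S) = -11 (C(S) = -5 - 6 = -11)
a(t, f) = -¾ + t + 8*f (a(t, f) = -¾ + (7*f + (t + f)) = -¾ + (7*f + (f + t)) = -¾ + (t + 8*f) = -¾ + t + 8*f)
u = 4/40629 (u = 1/((-¾ - 42 + 8*100) + 9400) = 1/((-¾ - 42 + 800) + 9400) = 1/(3029/4 + 9400) = 1/(40629/4) = 4/40629 ≈ 9.8452e-5)
1/((16 + C(7)*(-36)) + u) = 1/((16 - 11*(-36)) + 4/40629) = 1/((16 + 396) + 4/40629) = 1/(412 + 4/40629) = 1/(16739152/40629) = 40629/16739152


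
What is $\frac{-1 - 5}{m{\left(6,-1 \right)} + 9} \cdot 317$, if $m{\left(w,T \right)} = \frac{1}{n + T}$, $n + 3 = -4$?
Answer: $- \frac{15216}{71} \approx -214.31$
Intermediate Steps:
$n = -7$ ($n = -3 - 4 = -7$)
$m{\left(w,T \right)} = \frac{1}{-7 + T}$
$\frac{-1 - 5}{m{\left(6,-1 \right)} + 9} \cdot 317 = \frac{-1 - 5}{\frac{1}{-7 - 1} + 9} \cdot 317 = - \frac{6}{\frac{1}{-8} + 9} \cdot 317 = - \frac{6}{- \frac{1}{8} + 9} \cdot 317 = - \frac{6}{\frac{71}{8}} \cdot 317 = \left(-6\right) \frac{8}{71} \cdot 317 = \left(- \frac{48}{71}\right) 317 = - \frac{15216}{71}$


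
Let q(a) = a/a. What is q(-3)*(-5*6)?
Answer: -30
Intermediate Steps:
q(a) = 1
q(-3)*(-5*6) = 1*(-5*6) = 1*(-30) = -30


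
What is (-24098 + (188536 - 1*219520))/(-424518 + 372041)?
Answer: 55082/52477 ≈ 1.0496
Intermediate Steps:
(-24098 + (188536 - 1*219520))/(-424518 + 372041) = (-24098 + (188536 - 219520))/(-52477) = (-24098 - 30984)*(-1/52477) = -55082*(-1/52477) = 55082/52477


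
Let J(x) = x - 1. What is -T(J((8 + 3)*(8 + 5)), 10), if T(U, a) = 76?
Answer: -76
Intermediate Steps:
J(x) = -1 + x
-T(J((8 + 3)*(8 + 5)), 10) = -1*76 = -76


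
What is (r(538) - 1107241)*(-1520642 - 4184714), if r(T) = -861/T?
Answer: 1699330354427882/269 ≈ 6.3172e+12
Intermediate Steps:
(r(538) - 1107241)*(-1520642 - 4184714) = (-861/538 - 1107241)*(-1520642 - 4184714) = (-861*1/538 - 1107241)*(-5705356) = (-861/538 - 1107241)*(-5705356) = -595696519/538*(-5705356) = 1699330354427882/269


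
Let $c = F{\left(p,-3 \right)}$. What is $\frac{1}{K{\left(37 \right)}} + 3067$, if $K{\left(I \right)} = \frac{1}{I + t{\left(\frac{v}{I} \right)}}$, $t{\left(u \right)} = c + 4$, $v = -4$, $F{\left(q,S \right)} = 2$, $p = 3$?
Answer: $3110$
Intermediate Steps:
$c = 2$
$t{\left(u \right)} = 6$ ($t{\left(u \right)} = 2 + 4 = 6$)
$K{\left(I \right)} = \frac{1}{6 + I}$ ($K{\left(I \right)} = \frac{1}{I + 6} = \frac{1}{6 + I}$)
$\frac{1}{K{\left(37 \right)}} + 3067 = \frac{1}{\frac{1}{6 + 37}} + 3067 = \frac{1}{\frac{1}{43}} + 3067 = 43 + 3067 = 3110$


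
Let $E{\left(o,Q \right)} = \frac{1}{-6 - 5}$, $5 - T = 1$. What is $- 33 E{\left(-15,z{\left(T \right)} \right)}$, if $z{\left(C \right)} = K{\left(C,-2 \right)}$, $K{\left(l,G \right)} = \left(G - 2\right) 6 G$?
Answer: $3$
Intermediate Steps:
$T = 4$ ($T = 5 - 1 = 4$)
$K{\left(l,G \right)} = 6 G \left(-2 + G\right)$ ($K{\left(l,G \right)} = \left(-2 + G\right) 6 G = 6 G \left(-2 + G\right)$)
$z{\left(C \right)} = 48$ ($z{\left(C \right)} = 6 \left(-2\right) \left(-2 - 2\right) = 6 \left(-2\right) \left(-4\right) = 48$)
$E{\left(o,Q \right)} = - \frac{1}{11}$ ($E{\left(o,Q \right)} = \frac{1}{-11} = - \frac{1}{11}$)
$- 33 E{\left(-15,z{\left(T \right)} \right)} = \left(-33\right) \left(- \frac{1}{11}\right) = 3$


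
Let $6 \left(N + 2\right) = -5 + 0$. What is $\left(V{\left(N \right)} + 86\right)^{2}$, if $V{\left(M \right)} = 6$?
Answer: $8464$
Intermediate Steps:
$N = - \frac{17}{6}$ ($N = -2 + \frac{-5 + 0}{6} = -2 + \frac{1}{6} \left(-5\right) = -2 - \frac{5}{6} = - \frac{17}{6} \approx -2.8333$)
$\left(V{\left(N \right)} + 86\right)^{2} = \left(6 + 86\right)^{2} = 92^{2} = 8464$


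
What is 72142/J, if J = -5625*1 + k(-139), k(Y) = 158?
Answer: -10306/781 ≈ -13.196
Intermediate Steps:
J = -5467 (J = -5625*1 + 158 = -5625 + 158 = -5467)
72142/J = 72142/(-5467) = 72142*(-1/5467) = -10306/781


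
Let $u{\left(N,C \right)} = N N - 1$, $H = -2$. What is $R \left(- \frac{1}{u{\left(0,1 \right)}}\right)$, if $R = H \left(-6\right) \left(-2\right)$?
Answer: $-24$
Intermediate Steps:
$u{\left(N,C \right)} = -1 + N^{2}$ ($u{\left(N,C \right)} = N^{2} - 1 = -1 + N^{2}$)
$R = -24$ ($R = \left(-2\right) \left(-6\right) \left(-2\right) = 12 \left(-2\right) = -24$)
$R \left(- \frac{1}{u{\left(0,1 \right)}}\right) = - 24 \left(- \frac{1}{-1 + 0^{2}}\right) = - 24 \left(- \frac{1}{-1 + 0}\right) = - 24 \left(- \frac{1}{-1}\right) = - 24 \left(\left(-1\right) \left(-1\right)\right) = \left(-24\right) 1 = -24$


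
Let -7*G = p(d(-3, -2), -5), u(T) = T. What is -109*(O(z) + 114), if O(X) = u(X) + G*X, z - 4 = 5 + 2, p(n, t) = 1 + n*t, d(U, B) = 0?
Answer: -94176/7 ≈ -13454.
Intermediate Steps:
G = -⅐ (G = -(1 + 0*(-5))/7 = -(1 + 0)/7 = -⅐*1 = -⅐ ≈ -0.14286)
z = 11 (z = 4 + (5 + 2) = 4 + 7 = 11)
O(X) = 6*X/7 (O(X) = X - X/7 = 6*X/7)
-109*(O(z) + 114) = -109*((6/7)*11 + 114) = -109*(66/7 + 114) = -109*864/7 = -94176/7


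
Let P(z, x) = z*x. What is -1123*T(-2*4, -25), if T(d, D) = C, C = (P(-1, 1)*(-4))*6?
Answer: -26952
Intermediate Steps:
P(z, x) = x*z
C = 24 (C = ((1*(-1))*(-4))*6 = -1*(-4)*6 = 4*6 = 24)
T(d, D) = 24
-1123*T(-2*4, -25) = -1123*24 = -26952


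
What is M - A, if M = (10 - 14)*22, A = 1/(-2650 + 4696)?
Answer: -180049/2046 ≈ -88.000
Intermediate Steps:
A = 1/2046 ≈ 0.00048876
M = -88 (M = -4*22 = -88)
M - A = -88 - 1*1/2046 = -88 - 1/2046 = -180049/2046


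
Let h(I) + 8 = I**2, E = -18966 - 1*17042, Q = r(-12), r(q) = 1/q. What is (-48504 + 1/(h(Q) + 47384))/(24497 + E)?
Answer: 110300440312/26176570365 ≈ 4.2137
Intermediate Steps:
Q = -1/12 (Q = 1/(-12) = -1/12 ≈ -0.083333)
E = -36008 (E = -18966 - 17042 = -36008)
h(I) = -8 + I**2
(-48504 + 1/(h(Q) + 47384))/(24497 + E) = (-48504 + 1/((-8 + (-1/12)**2) + 47384))/(24497 - 36008) = (-48504 + 1/((-8 + 1/144) + 47384))/(-11511) = (-48504 + 1/(-1151/144 + 47384))*(-1/11511) = (-48504 + 1/(6822145/144))*(-1/11511) = (-48504 + 144/6822145)*(-1/11511) = -330901320936/6822145*(-1/11511) = 110300440312/26176570365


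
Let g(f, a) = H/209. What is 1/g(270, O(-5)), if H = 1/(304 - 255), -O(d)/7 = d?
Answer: 10241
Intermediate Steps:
O(d) = -7*d
H = 1/49 ≈ 0.020408
g(f, a) = 1/10241 (g(f, a) = (1/49)/209 = (1/49)*(1/209) = 1/10241)
1/g(270, O(-5)) = 1/(1/10241) = 10241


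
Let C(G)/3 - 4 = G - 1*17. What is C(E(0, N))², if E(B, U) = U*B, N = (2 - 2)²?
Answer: 1521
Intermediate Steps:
N = 0 (N = 0² = 0)
E(B, U) = B*U
C(G) = -39 + 3*G (C(G) = 12 + 3*(G - 1*17) = 12 + 3*(G - 17) = 12 + 3*(-17 + G) = 12 + (-51 + 3*G) = -39 + 3*G)
C(E(0, N))² = (-39 + 3*(0*0))² = (-39 + 3*0)² = (-39 + 0)² = (-39)² = 1521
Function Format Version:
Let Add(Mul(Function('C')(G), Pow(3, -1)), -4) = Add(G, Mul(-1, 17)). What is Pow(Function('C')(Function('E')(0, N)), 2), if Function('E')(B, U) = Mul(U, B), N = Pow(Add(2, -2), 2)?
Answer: 1521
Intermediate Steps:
N = 0 (N = Pow(0, 2) = 0)
Function('E')(B, U) = Mul(B, U)
Function('C')(G) = Add(-39, Mul(3, G)) (Function('C')(G) = Add(12, Mul(3, Add(G, Mul(-1, 17)))) = Add(12, Mul(3, Add(G, -17))) = Add(12, Mul(3, Add(-17, G))) = Add(12, Add(-51, Mul(3, G))) = Add(-39, Mul(3, G)))
Pow(Function('C')(Function('E')(0, N)), 2) = Pow(Add(-39, Mul(3, Mul(0, 0))), 2) = Pow(Add(-39, Mul(3, 0)), 2) = Pow(Add(-39, 0), 2) = Pow(-39, 2) = 1521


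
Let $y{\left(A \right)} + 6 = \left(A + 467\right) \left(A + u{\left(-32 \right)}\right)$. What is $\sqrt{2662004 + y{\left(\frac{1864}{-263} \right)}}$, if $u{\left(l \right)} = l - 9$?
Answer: $\frac{\sqrt{182597996483}}{263} \approx 1624.8$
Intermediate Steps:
$u{\left(l \right)} = -9 + l$ ($u{\left(l \right)} = l - 9 = -9 + l$)
$y{\left(A \right)} = -6 + \left(-41 + A\right) \left(467 + A\right)$ ($y{\left(A \right)} = -6 + \left(A + 467\right) \left(A - 41\right) = -6 + \left(467 + A\right) \left(A - 41\right) = -6 + \left(467 + A\right) \left(-41 + A\right) = -6 + \left(-41 + A\right) \left(467 + A\right)$)
$\sqrt{2662004 + y{\left(\frac{1864}{-263} \right)}} = \sqrt{2662004 + \left(-19153 + \left(\frac{1864}{-263}\right)^{2} + 426 \frac{1864}{-263}\right)} = \sqrt{2662004 + \left(-19153 + \left(1864 \left(- \frac{1}{263}\right)\right)^{2} + 426 \cdot 1864 \left(- \frac{1}{263}\right)\right)} = \sqrt{2662004 + \left(-19153 + \left(- \frac{1864}{263}\right)^{2} + 426 \left(- \frac{1864}{263}\right)\right)} = \sqrt{2662004 - \frac{1530158193}{69169}} = \sqrt{\frac{182597996483}{69169}} = \frac{\sqrt{182597996483}}{263}$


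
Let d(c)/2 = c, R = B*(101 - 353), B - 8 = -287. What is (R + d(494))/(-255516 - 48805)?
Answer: -71296/304321 ≈ -0.23428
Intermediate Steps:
B = -279 (B = 8 - 287 = -279)
R = 70308 (R = -279*(101 - 353) = -279*(-252) = 70308)
d(c) = 2*c
(R + d(494))/(-255516 - 48805) = (70308 + 2*494)/(-255516 - 48805) = (70308 + 988)/(-304321) = 71296*(-1/304321) = -71296/304321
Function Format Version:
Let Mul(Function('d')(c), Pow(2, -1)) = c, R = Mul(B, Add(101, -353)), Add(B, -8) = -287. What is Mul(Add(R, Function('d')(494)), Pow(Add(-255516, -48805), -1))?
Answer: Rational(-71296, 304321) ≈ -0.23428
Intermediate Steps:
B = -279 (B = Add(8, -287) = -279)
R = 70308 (R = Mul(-279, Add(101, -353)) = Mul(-279, -252) = 70308)
Function('d')(c) = Mul(2, c)
Mul(Add(R, Function('d')(494)), Pow(Add(-255516, -48805), -1)) = Mul(Add(70308, Mul(2, 494)), Pow(Add(-255516, -48805), -1)) = Mul(Add(70308, 988), Pow(-304321, -1)) = Mul(71296, Rational(-1, 304321)) = Rational(-71296, 304321)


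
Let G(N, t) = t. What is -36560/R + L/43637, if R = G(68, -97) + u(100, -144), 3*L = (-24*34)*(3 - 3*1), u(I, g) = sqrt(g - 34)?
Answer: 3546320/9587 + 36560*I*sqrt(178)/9587 ≈ 369.91 + 50.878*I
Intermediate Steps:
u(I, g) = sqrt(-34 + g)
L = 0 (L = ((-24*34)*(3 - 3*1))/3 = (-816*(3 - 3))/3 = (-816*0)/3 = (1/3)*0 = 0)
R = -97 + I*sqrt(178) (R = -97 + sqrt(-34 - 144) = -97 + sqrt(-178) = -97 + I*sqrt(178) ≈ -97.0 + 13.342*I)
-36560/R + L/43637 = -36560/(-97 + I*sqrt(178)) + 0/43637 = -36560/(-97 + I*sqrt(178)) + 0*(1/43637) = -36560/(-97 + I*sqrt(178)) + 0 = -36560/(-97 + I*sqrt(178))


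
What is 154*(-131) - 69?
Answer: -20243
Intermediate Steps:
154*(-131) - 69 = -20174 - 69 = -20243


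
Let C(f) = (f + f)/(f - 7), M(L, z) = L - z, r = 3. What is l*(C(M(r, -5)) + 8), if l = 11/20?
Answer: 66/5 ≈ 13.200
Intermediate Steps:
C(f) = 2*f/(-7 + f) (C(f) = (2*f)/(-7 + f) = 2*f/(-7 + f))
l = 11/20 (l = 11*(1/20) = 11/20 ≈ 0.55000)
l*(C(M(r, -5)) + 8) = 11*(2*(3 - 1*(-5))/(-7 + (3 - 1*(-5))) + 8)/20 = 11*(2*(3 + 5)/(-7 + (3 + 5)) + 8)/20 = 11*(2*8/(-7 + 8) + 8)/20 = 11*(2*8/1 + 8)/20 = 11*(2*8*1 + 8)/20 = 11*(16 + 8)/20 = (11/20)*24 = 66/5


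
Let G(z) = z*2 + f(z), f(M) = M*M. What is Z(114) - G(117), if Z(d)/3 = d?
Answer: -13581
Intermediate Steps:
f(M) = M²
G(z) = z² + 2*z (G(z) = z*2 + z² = 2*z + z² = z² + 2*z)
Z(d) = 3*d
Z(114) - G(117) = 3*114 - 117*(2 + 117) = 342 - 117*119 = 342 - 1*13923 = 342 - 13923 = -13581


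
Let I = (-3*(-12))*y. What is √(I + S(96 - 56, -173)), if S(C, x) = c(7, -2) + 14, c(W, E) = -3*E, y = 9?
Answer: 2*√86 ≈ 18.547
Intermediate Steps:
I = 324 (I = -3*(-12)*9 = 36*9 = 324)
S(C, x) = 20 (S(C, x) = -3*(-2) + 14 = 6 + 14 = 20)
√(I + S(96 - 56, -173)) = √(324 + 20) = √344 = 2*√86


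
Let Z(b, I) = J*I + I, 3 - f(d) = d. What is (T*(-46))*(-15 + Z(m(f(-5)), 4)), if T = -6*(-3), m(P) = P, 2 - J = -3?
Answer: -7452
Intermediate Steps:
J = 5 (J = 2 - 1*(-3) = 2 + 3 = 5)
f(d) = 3 - d
Z(b, I) = 6*I (Z(b, I) = 5*I + I = 6*I)
T = 18
(T*(-46))*(-15 + Z(m(f(-5)), 4)) = (18*(-46))*(-15 + 6*4) = -828*(-15 + 24) = -828*9 = -7452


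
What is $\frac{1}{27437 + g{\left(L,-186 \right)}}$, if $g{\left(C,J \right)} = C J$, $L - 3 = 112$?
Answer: $\frac{1}{6047} \approx 0.00016537$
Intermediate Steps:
$L = 115$ ($L = 3 + 112 = 115$)
$\frac{1}{27437 + g{\left(L,-186 \right)}} = \frac{1}{27437 + 115 \left(-186\right)} = \frac{1}{27437 - 21390} = \frac{1}{6047}$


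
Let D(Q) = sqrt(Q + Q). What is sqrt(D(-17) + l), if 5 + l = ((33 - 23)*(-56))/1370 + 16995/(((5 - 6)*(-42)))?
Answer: sqrt(1468672058 + 3678724*I*sqrt(34))/1918 ≈ 19.981 + 0.14591*I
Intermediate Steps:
l = 765731/1918 (l = -5 + (((33 - 23)*(-56))/1370 + 16995/(((5 - 6)*(-42)))) = -5 + ((10*(-56))*(1/1370) + 16995/((-1*(-42)))) = -5 + (-560*1/1370 + 16995/42) = -5 + (-56/137 + 16995*(1/42)) = -5 + (-56/137 + 5665/14) = -5 + 775321/1918 = 765731/1918 ≈ 399.23)
D(Q) = sqrt(2)*sqrt(Q) (D(Q) = sqrt(2*Q) = sqrt(2)*sqrt(Q))
sqrt(D(-17) + l) = sqrt(sqrt(2)*sqrt(-17) + 765731/1918) = sqrt(sqrt(2)*(I*sqrt(17)) + 765731/1918) = sqrt(I*sqrt(34) + 765731/1918) = sqrt(765731/1918 + I*sqrt(34))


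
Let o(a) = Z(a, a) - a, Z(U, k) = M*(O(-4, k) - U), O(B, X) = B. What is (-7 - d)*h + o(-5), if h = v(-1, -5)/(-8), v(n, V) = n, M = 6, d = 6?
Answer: 75/8 ≈ 9.3750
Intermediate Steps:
Z(U, k) = -24 - 6*U (Z(U, k) = 6*(-4 - U) = -24 - 6*U)
o(a) = -24 - 7*a (o(a) = (-24 - 6*a) - a = -24 - 7*a)
h = ⅛ (h = -1/(-8) = -1*(-⅛) = ⅛ ≈ 0.12500)
(-7 - d)*h + o(-5) = (-7 - 1*6)*(⅛) + (-24 - 7*(-5)) = (-7 - 6)*(⅛) + (-24 + 35) = -13*⅛ + 11 = -13/8 + 11 = 75/8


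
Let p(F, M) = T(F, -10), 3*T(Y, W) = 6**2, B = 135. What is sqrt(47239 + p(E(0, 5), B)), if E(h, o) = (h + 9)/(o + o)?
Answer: sqrt(47251) ≈ 217.37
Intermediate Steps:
E(h, o) = (9 + h)/(2*o) (E(h, o) = (9 + h)/((2*o)) = (9 + h)*(1/(2*o)) = (9 + h)/(2*o))
T(Y, W) = 12 (T(Y, W) = (1/3)*6**2 = (1/3)*36 = 12)
p(F, M) = 12
sqrt(47239 + p(E(0, 5), B)) = sqrt(47239 + 12) = sqrt(47251)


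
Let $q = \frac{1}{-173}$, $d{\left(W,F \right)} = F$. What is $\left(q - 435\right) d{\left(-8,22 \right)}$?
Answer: $- \frac{1655632}{173} \approx -9570.1$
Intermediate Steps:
$q = - \frac{1}{173} \approx -0.0057803$
$\left(q - 435\right) d{\left(-8,22 \right)} = \left(- \frac{1}{173} - 435\right) 22 = \left(- \frac{75256}{173}\right) 22 = - \frac{1655632}{173}$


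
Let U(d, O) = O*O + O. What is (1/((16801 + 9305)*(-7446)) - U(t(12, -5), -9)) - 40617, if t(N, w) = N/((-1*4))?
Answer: -7909342495165/194385276 ≈ -40689.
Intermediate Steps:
t(N, w) = -N/4 (t(N, w) = N/(-4) = N*(-¼) = -N/4)
U(d, O) = O + O² (U(d, O) = O² + O = O + O²)
(1/((16801 + 9305)*(-7446)) - U(t(12, -5), -9)) - 40617 = (1/((16801 + 9305)*(-7446)) - (-9)*(1 - 9)) - 40617 = (-1/7446/26106 - (-9)*(-8)) - 40617 = ((1/26106)*(-1/7446) - 1*72) - 40617 = (-1/194385276 - 72) - 40617 = -13995739873/194385276 - 40617 = -7909342495165/194385276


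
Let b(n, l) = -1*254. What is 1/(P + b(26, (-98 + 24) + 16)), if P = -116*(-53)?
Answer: 1/5894 ≈ 0.00016966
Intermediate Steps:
b(n, l) = -254
P = 6148
1/(P + b(26, (-98 + 24) + 16)) = 1/(6148 - 254) = 1/5894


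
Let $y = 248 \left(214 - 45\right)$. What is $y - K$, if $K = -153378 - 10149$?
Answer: $205439$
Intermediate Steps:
$K = -163527$
$y = 41912$ ($y = 248 \cdot 169 = 41912$)
$y - K = 41912 - -163527 = 41912 + 163527 = 205439$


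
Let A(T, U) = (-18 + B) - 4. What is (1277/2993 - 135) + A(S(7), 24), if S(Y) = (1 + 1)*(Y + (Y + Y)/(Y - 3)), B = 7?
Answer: -447673/2993 ≈ -149.57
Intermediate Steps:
S(Y) = 2*Y + 4*Y/(-3 + Y) (S(Y) = 2*(Y + (2*Y)/(-3 + Y)) = 2*(Y + 2*Y/(-3 + Y)) = 2*Y + 4*Y/(-3 + Y))
A(T, U) = -15 (A(T, U) = (-18 + 7) - 4 = -11 - 4 = -15)
(1277/2993 - 135) + A(S(7), 24) = (1277/2993 - 135) - 15 = -402778/2993 - 15 = -447673/2993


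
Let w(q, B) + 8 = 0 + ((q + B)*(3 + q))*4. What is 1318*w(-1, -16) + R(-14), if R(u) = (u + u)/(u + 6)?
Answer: -379577/2 ≈ -1.8979e+5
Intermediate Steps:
R(u) = 2*u/(6 + u) (R(u) = (2*u)/(6 + u) = 2*u/(6 + u))
w(q, B) = -8 + 4*(3 + q)*(B + q) (w(q, B) = -8 + (0 + ((q + B)*(3 + q))*4) = -8 + (0 + ((B + q)*(3 + q))*4) = -8 + (0 + ((3 + q)*(B + q))*4) = -8 + (0 + 4*(3 + q)*(B + q)) = -8 + 4*(3 + q)*(B + q))
1318*w(-1, -16) + R(-14) = 1318*(-8 + 4*(-1)**2 + 12*(-16) + 12*(-1) + 4*(-16)*(-1)) + 2*(-14)/(6 - 14) = 1318*(-8 + 4*1 - 192 - 12 + 64) + 2*(-14)/(-8) = 1318*(-8 + 4 - 192 - 12 + 64) + 2*(-14)*(-1/8) = 1318*(-144) + 7/2 = -189792 + 7/2 = -379577/2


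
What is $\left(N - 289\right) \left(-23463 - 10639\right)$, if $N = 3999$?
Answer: $-126518420$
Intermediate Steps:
$\left(N - 289\right) \left(-23463 - 10639\right) = \left(3999 - 289\right) \left(-23463 - 10639\right) = 3710 \left(-34102\right) = -126518420$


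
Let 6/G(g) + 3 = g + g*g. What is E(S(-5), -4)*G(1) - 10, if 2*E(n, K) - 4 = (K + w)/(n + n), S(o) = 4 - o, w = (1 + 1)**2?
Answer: -22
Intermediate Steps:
w = 4 (w = 2**2 = 4)
E(n, K) = 2 + (4 + K)/(4*n) (E(n, K) = 2 + ((K + 4)/(n + n))/2 = 2 + ((4 + K)/((2*n)))/2 = 2 + ((4 + K)*(1/(2*n)))/2 = 2 + ((4 + K)/(2*n))/2 = 2 + (4 + K)/(4*n))
G(g) = 6/(-3 + g + g**2) (G(g) = 6/(-3 + (g + g*g)) = 6/(-3 + (g + g**2)) = 6/(-3 + g + g**2))
E(S(-5), -4)*G(1) - 10 = ((4 - 4 + 8*(4 - 1*(-5)))/(4*(4 - 1*(-5))))*(6/(-3 + 1 + 1**2)) - 10 = ((4 - 4 + 8*(4 + 5))/(4*(4 + 5)))*(6/(-3 + 1 + 1)) - 10 = ((1/4)*(4 - 4 + 8*9)/9)*(6/(-1)) - 10 = ((1/4)*(1/9)*(4 - 4 + 72))*(6*(-1)) - 10 = ((1/4)*(1/9)*72)*(-6) - 10 = 2*(-6) - 10 = -12 - 10 = -22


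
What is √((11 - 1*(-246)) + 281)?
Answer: √538 ≈ 23.195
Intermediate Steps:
√((11 - 1*(-246)) + 281) = √((11 + 246) + 281) = √(257 + 281) = √538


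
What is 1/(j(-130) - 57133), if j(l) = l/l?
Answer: -1/57132 ≈ -1.7503e-5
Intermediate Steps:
j(l) = 1
1/(j(-130) - 57133) = 1/(1 - 57133) = 1/(-57132) = -1/57132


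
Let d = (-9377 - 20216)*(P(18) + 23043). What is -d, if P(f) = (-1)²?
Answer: 681941092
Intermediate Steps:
P(f) = 1
d = -681941092 (d = (-9377 - 20216)*(1 + 23043) = -29593*23044 = -681941092)
-d = -1*(-681941092) = 681941092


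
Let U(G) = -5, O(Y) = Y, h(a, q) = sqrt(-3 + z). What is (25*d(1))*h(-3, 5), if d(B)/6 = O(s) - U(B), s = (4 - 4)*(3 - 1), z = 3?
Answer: 0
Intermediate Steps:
s = 0 (s = 0*2 = 0)
h(a, q) = 0 (h(a, q) = sqrt(-3 + 3) = sqrt(0) = 0)
d(B) = 30 (d(B) = 6*(0 - 1*(-5)) = 6*(0 + 5) = 6*5 = 30)
(25*d(1))*h(-3, 5) = (25*30)*0 = 750*0 = 0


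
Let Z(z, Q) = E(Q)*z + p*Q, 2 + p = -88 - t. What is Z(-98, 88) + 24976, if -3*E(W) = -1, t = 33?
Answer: 42358/3 ≈ 14119.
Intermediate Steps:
E(W) = ⅓ (E(W) = -⅓*(-1) = ⅓)
p = -123 (p = -2 + (-88 - 1*33) = -2 + (-88 - 33) = -2 - 121 = -123)
Z(z, Q) = -123*Q + z/3 (Z(z, Q) = z/3 - 123*Q = -123*Q + z/3)
Z(-98, 88) + 24976 = (-123*88 + (⅓)*(-98)) + 24976 = (-10824 - 98/3) + 24976 = -32570/3 + 24976 = 42358/3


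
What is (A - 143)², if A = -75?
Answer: 47524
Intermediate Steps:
(A - 143)² = (-75 - 143)² = (-218)² = 47524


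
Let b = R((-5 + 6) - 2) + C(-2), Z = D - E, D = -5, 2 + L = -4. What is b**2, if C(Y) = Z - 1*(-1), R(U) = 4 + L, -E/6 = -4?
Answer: 900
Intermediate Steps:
L = -6 (L = -2 - 4 = -6)
E = 24 (E = -6*(-4) = 24)
R(U) = -2 (R(U) = 4 - 6 = -2)
Z = -29 (Z = -5 - 1*24 = -5 - 24 = -29)
C(Y) = -28 (C(Y) = -29 - 1*(-1) = -29 + 1 = -28)
b = -30 (b = -2 - 28 = -30)
b**2 = (-30)**2 = 900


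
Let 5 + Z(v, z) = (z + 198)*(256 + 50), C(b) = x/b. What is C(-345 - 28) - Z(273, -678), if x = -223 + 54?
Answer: 54788274/373 ≈ 1.4689e+5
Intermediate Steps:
x = -169
C(b) = -169/b
Z(v, z) = 60583 + 306*z (Z(v, z) = -5 + (z + 198)*(256 + 50) = -5 + (198 + z)*306 = -5 + (60588 + 306*z) = 60583 + 306*z)
C(-345 - 28) - Z(273, -678) = -169/(-345 - 28) - (60583 + 306*(-678)) = -169/(-373) - (60583 - 207468) = -169*(-1/373) - 1*(-146885) = 169/373 + 146885 = 54788274/373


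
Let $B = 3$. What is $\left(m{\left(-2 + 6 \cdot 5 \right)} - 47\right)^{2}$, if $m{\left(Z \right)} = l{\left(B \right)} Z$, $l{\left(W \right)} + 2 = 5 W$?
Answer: $100489$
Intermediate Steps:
$l{\left(W \right)} = -2 + 5 W$
$m{\left(Z \right)} = 13 Z$ ($m{\left(Z \right)} = \left(-2 + 5 \cdot 3\right) Z = \left(-2 + 15\right) Z = 13 Z$)
$\left(m{\left(-2 + 6 \cdot 5 \right)} - 47\right)^{2} = \left(13 \left(-2 + 6 \cdot 5\right) - 47\right)^{2} = \left(13 \left(-2 + 30\right) - 47\right)^{2} = \left(13 \cdot 28 - 47\right)^{2} = \left(364 - 47\right)^{2} = 317^{2} = 100489$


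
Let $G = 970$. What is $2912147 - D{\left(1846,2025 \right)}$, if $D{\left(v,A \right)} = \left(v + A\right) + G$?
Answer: $2907306$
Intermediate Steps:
$D{\left(v,A \right)} = 970 + A + v$ ($D{\left(v,A \right)} = \left(v + A\right) + 970 = \left(A + v\right) + 970 = 970 + A + v$)
$2912147 - D{\left(1846,2025 \right)} = 2912147 - \left(970 + 2025 + 1846\right) = 2912147 - 4841 = 2907306$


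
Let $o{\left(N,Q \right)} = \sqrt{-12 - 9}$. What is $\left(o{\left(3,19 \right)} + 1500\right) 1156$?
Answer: $1734000 + 1156 i \sqrt{21} \approx 1.734 \cdot 10^{6} + 5297.5 i$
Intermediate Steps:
$o{\left(N,Q \right)} = i \sqrt{21}$ ($o{\left(N,Q \right)} = \sqrt{-21} = i \sqrt{21}$)
$\left(o{\left(3,19 \right)} + 1500\right) 1156 = \left(i \sqrt{21} + 1500\right) 1156 = \left(1500 + i \sqrt{21}\right) 1156 = 1734000 + 1156 i \sqrt{21}$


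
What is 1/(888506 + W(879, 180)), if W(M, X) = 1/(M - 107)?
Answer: 772/685926633 ≈ 1.1255e-6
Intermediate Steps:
W(M, X) = 1/(-107 + M)
1/(888506 + W(879, 180)) = 1/(888506 + 1/(-107 + 879)) = 1/(888506 + 1/772) = 1/(685926633/772) = 772/685926633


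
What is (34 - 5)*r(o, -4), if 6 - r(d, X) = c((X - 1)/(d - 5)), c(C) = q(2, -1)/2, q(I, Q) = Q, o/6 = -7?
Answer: 377/2 ≈ 188.50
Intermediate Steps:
o = -42 (o = 6*(-7) = -42)
c(C) = -½ (c(C) = -1/2 = -1*½ = -½)
r(d, X) = 13/2 (r(d, X) = 6 - 1*(-½) = 6 + ½ = 13/2)
(34 - 5)*r(o, -4) = (34 - 5)*(13/2) = 29*(13/2) = 377/2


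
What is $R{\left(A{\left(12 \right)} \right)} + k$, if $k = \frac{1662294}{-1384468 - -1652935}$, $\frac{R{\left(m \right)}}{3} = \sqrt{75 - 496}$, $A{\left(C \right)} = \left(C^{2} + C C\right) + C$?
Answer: $\frac{554098}{89489} + 3 i \sqrt{421} \approx 6.1918 + 61.555 i$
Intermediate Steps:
$A{\left(C \right)} = C + 2 C^{2}$ ($A{\left(C \right)} = \left(C^{2} + C^{2}\right) + C = 2 C^{2} + C = C + 2 C^{2}$)
$R{\left(m \right)} = 3 i \sqrt{421}$ ($R{\left(m \right)} = 3 \sqrt{75 - 496} = 3 \sqrt{-421} = 3 i \sqrt{421}$)
$k = \frac{554098}{89489}$ ($k = \frac{1662294}{-1384468 + 1652935} = \frac{1662294}{268467} = 1662294 \cdot \frac{1}{268467} = \frac{554098}{89489} \approx 6.1918$)
$R{\left(A{\left(12 \right)} \right)} + k = 3 i \sqrt{421} + \frac{554098}{89489} = \frac{554098}{89489} + 3 i \sqrt{421}$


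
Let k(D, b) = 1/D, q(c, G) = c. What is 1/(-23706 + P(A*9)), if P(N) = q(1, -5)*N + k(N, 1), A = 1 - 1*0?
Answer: -9/213272 ≈ -4.2200e-5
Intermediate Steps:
A = 1 (A = 1 + 0 = 1)
P(N) = N + 1/N (P(N) = 1*N + 1/N = N + 1/N)
1/(-23706 + P(A*9)) = 1/(-23706 + (1*9 + 1/(1*9))) = 1/(-23706 + (9 + 1/9)) = 1/(-23706 + 82/9) = 1/(-213272/9) = -9/213272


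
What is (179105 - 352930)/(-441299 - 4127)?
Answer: 173825/445426 ≈ 0.39024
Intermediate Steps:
(179105 - 352930)/(-441299 - 4127) = -173825/(-445426) = -173825*(-1/445426) = 173825/445426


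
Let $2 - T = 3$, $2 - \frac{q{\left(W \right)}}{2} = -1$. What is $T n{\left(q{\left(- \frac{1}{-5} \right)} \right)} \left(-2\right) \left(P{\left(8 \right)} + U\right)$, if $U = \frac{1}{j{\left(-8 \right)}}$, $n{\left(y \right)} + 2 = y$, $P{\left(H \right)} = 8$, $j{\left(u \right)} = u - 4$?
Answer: $\frac{190}{3} \approx 63.333$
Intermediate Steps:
$j{\left(u \right)} = -4 + u$
$q{\left(W \right)} = 6$ ($q{\left(W \right)} = 4 - -2 = 4 + 2 = 6$)
$T = -1$ ($T = 2 - 3 = -1$)
$n{\left(y \right)} = -2 + y$
$U = - \frac{1}{12}$ ($U = \frac{1}{-4 - 8} = \frac{1}{-12} = - \frac{1}{12} \approx -0.083333$)
$T n{\left(q{\left(- \frac{1}{-5} \right)} \right)} \left(-2\right) \left(P{\left(8 \right)} + U\right) = - (-2 + 6) \left(-2\right) \left(8 - \frac{1}{12}\right) = \left(-1\right) 4 \left(-2\right) \frac{95}{12} = \left(-4\right) \left(-2\right) \frac{95}{12} = 8 \cdot \frac{95}{12} = \frac{190}{3}$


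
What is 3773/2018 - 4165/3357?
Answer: 4260991/6774426 ≈ 0.62898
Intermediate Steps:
3773/2018 - 4165/3357 = 4260991/6774426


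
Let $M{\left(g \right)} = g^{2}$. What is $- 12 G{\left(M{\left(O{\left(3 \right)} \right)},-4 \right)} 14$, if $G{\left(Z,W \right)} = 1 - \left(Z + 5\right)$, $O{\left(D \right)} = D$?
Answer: $2184$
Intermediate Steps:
$G{\left(Z,W \right)} = -4 - Z$ ($G{\left(Z,W \right)} = 1 - \left(5 + Z\right) = -4 - Z$)
$- 12 G{\left(M{\left(O{\left(3 \right)} \right)},-4 \right)} 14 = - 12 \left(-4 - 3^{2}\right) 14 = - 12 \left(-4 - 9\right) 14 = \left(-12\right) \left(-13\right) 14 = 156 \cdot 14 = 2184$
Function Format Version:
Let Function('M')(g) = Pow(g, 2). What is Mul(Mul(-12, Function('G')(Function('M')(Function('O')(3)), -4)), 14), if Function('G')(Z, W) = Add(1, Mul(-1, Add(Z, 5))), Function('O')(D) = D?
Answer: 2184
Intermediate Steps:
Function('G')(Z, W) = Add(-4, Mul(-1, Z)) (Function('G')(Z, W) = Add(1, Mul(-1, Add(5, Z))) = Add(1, Add(-5, Mul(-1, Z))) = Add(-4, Mul(-1, Z)))
Mul(Mul(-12, Function('G')(Function('M')(Function('O')(3)), -4)), 14) = Mul(Mul(-12, Add(-4, Mul(-1, Pow(3, 2)))), 14) = Mul(Mul(-12, Add(-4, Mul(-1, 9))), 14) = Mul(Mul(-12, Add(-4, -9)), 14) = Mul(Mul(-12, -13), 14) = Mul(156, 14) = 2184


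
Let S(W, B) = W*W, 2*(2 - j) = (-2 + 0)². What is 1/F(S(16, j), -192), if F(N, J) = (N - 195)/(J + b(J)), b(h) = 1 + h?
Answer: -383/61 ≈ -6.2787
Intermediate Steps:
j = 0 (j = 2 - (-2 + 0)²/2 = 2 - ½*(-2)² = 2 - ½*4 = 2 - 2 = 0)
S(W, B) = W²
F(N, J) = (-195 + N)/(1 + 2*J) (F(N, J) = (N - 195)/(J + (1 + J)) = (-195 + N)/(1 + 2*J))
1/F(S(16, j), -192) = 1/((-195 + 16²)/(1 + 2*(-192))) = 1/((-195 + 256)/(1 - 384)) = 1/(61/(-383)) = 1/(-1/383*61) = 1/(-61/383) = -383/61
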